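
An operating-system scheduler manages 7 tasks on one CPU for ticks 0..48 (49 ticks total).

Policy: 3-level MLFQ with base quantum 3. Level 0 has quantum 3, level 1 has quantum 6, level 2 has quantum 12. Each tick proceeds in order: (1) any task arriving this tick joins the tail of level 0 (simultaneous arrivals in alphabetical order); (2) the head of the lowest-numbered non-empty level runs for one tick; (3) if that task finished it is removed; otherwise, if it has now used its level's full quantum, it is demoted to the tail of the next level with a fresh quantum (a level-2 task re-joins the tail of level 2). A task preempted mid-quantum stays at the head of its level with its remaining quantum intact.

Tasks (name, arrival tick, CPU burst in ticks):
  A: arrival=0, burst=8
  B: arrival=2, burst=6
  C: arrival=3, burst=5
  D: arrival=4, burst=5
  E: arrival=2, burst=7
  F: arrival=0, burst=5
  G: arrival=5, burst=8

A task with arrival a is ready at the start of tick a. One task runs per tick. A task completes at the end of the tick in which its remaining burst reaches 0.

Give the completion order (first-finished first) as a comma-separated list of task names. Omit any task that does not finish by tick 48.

completion order = A, F, B, E, C, D, G

t=0: L0/L1/L2 = AF/-/- → run A
t=1: L0/L1/L2 = AF/-/- → run A
t=2: L0/L1/L2 = AFBE/-/- → run A
t=3: L0/L1/L2 = FBEC/A/- → run F
t=4: L0/L1/L2 = FBECD/A/- → run F
t=5: L0/L1/L2 = FBECDG/A/- → run F
t=6: L0/L1/L2 = BECDG/AF/- → run B
t=7: L0/L1/L2 = BECDG/AF/- → run B
t=8: L0/L1/L2 = BECDG/AF/- → run B
t=9: L0/L1/L2 = ECDG/AFB/- → run E
t=10: L0/L1/L2 = ECDG/AFB/- → run E
t=11: L0/L1/L2 = ECDG/AFB/- → run E
t=12: L0/L1/L2 = CDG/AFBE/- → run C
t=13: L0/L1/L2 = CDG/AFBE/- → run C
t=14: L0/L1/L2 = CDG/AFBE/- → run C
t=15: L0/L1/L2 = DG/AFBEC/- → run D
t=16: L0/L1/L2 = DG/AFBEC/- → run D
t=17: L0/L1/L2 = DG/AFBEC/- → run D
t=18: L0/L1/L2 = G/AFBECD/- → run G
t=19: L0/L1/L2 = G/AFBECD/- → run G
t=20: L0/L1/L2 = G/AFBECD/- → run G
t=21: L0/L1/L2 = -/AFBECDG/- → run A
t=22: L0/L1/L2 = -/AFBECDG/- → run A
t=23: L0/L1/L2 = -/AFBECDG/- → run A
t=24: L0/L1/L2 = -/AFBECDG/- → run A
t=25: L0/L1/L2 = -/AFBECDG/- → run A
t=26: L0/L1/L2 = -/FBECDG/- → run F
t=27: L0/L1/L2 = -/FBECDG/- → run F
t=28: L0/L1/L2 = -/BECDG/- → run B
t=29: L0/L1/L2 = -/BECDG/- → run B
t=30: L0/L1/L2 = -/BECDG/- → run B
t=31: L0/L1/L2 = -/ECDG/- → run E
t=32: L0/L1/L2 = -/ECDG/- → run E
t=33: L0/L1/L2 = -/ECDG/- → run E
t=34: L0/L1/L2 = -/ECDG/- → run E
t=35: L0/L1/L2 = -/CDG/- → run C
t=36: L0/L1/L2 = -/CDG/- → run C
t=37: L0/L1/L2 = -/DG/- → run D
t=38: L0/L1/L2 = -/DG/- → run D
t=39: L0/L1/L2 = -/G/- → run G
t=40: L0/L1/L2 = -/G/- → run G
t=41: L0/L1/L2 = -/G/- → run G
t=42: L0/L1/L2 = -/G/- → run G
t=43: L0/L1/L2 = -/G/- → run G
t=44: (idle)
t=45: (idle)
t=46: (idle)
t=47: (idle)
t=48: (idle)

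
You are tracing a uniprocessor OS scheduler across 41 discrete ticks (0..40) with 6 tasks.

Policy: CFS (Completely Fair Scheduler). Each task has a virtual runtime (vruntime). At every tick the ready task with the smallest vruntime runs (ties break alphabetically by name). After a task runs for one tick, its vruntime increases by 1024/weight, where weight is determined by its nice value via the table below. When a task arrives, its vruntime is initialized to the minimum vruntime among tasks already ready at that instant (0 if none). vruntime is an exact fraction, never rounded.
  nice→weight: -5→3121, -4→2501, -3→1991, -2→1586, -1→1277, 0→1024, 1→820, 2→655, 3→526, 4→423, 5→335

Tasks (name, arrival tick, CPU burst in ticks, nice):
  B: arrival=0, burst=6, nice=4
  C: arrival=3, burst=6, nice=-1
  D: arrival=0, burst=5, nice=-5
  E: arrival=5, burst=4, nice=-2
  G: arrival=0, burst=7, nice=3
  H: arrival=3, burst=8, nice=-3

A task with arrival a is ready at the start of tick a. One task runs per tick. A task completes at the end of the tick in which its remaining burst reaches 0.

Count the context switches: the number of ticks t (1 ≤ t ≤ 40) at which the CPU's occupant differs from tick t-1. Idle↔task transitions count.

context switches = 34

t=0: vr[B=0 D=0 G=0] → run B
t=1: vr[B=1024/423 D=0 G=0] → run D
t=2: vr[B=1024/423 D=1024/3121 G=0] → run G
t=3: vr[B=1024/423 C=1024/3121 D=1024/3121 G=512/263 H=1024/3121] → run C
t=4: vr[B=1024/423 C=4503552/3985517 D=1024/3121 G=512/263 H=1024/3121] → run D
t=5: vr[B=1024/423 C=4503552/3985517 D=2048/3121 E=1024/3121 G=512/263 H=1024/3121] → run E
t=6: vr[B=1024/423 C=4503552/3985517 D=2048/3121 E=2409984/2474953 G=512/263 H=1024/3121] → run H
t=7: vr[B=1024/423 C=4503552/3985517 D=2048/3121 E=2409984/2474953 G=512/263 H=5234688/6213911] → run D
t=8: vr[B=1024/423 C=4503552/3985517 D=3072/3121 E=2409984/2474953 G=512/263 H=5234688/6213911] → run H
t=9: vr[B=1024/423 C=4503552/3985517 D=3072/3121 E=2409984/2474953 G=512/263 H=8430592/6213911] → run E
t=10: vr[B=1024/423 C=4503552/3985517 D=3072/3121 E=4007936/2474953 G=512/263 H=8430592/6213911] → run D
t=11: vr[B=1024/423 C=4503552/3985517 D=4096/3121 E=4007936/2474953 G=512/263 H=8430592/6213911] → run C
t=12: vr[B=1024/423 C=7699456/3985517 D=4096/3121 E=4007936/2474953 G=512/263 H=8430592/6213911] → run D
t=13: vr[B=1024/423 C=7699456/3985517 E=4007936/2474953 G=512/263 H=8430592/6213911] → run H
t=14: vr[B=1024/423 C=7699456/3985517 E=4007936/2474953 G=512/263 H=11626496/6213911] → run E
t=15: vr[B=1024/423 C=7699456/3985517 E=5605888/2474953 G=512/263 H=11626496/6213911] → run H
t=16: vr[B=1024/423 C=7699456/3985517 E=5605888/2474953 G=512/263 H=14822400/6213911] → run C
t=17: vr[B=1024/423 C=10895360/3985517 E=5605888/2474953 G=512/263 H=14822400/6213911] → run G
t=18: vr[B=1024/423 C=10895360/3985517 E=5605888/2474953 G=1024/263 H=14822400/6213911] → run E
t=19: vr[B=1024/423 C=10895360/3985517 G=1024/263 H=14822400/6213911] → run H
t=20: vr[B=1024/423 C=10895360/3985517 G=1024/263 H=18018304/6213911] → run B
t=21: vr[B=2048/423 C=10895360/3985517 G=1024/263 H=18018304/6213911] → run C
t=22: vr[B=2048/423 C=14091264/3985517 G=1024/263 H=18018304/6213911] → run H
t=23: vr[B=2048/423 C=14091264/3985517 G=1024/263 H=21214208/6213911] → run H
t=24: vr[B=2048/423 C=14091264/3985517 G=1024/263 H=24410112/6213911] → run C
t=25: vr[B=2048/423 C=17287168/3985517 G=1024/263 H=24410112/6213911] → run G
t=26: vr[B=2048/423 C=17287168/3985517 G=1536/263 H=24410112/6213911] → run H
t=27: vr[B=2048/423 C=17287168/3985517 G=1536/263] → run C
t=28: vr[B=2048/423 G=1536/263] → run B
t=29: vr[B=1024/141 G=1536/263] → run G
t=30: vr[B=1024/141 G=2048/263] → run B
t=31: vr[B=4096/423 G=2048/263] → run G
t=32: vr[B=4096/423 G=2560/263] → run B
t=33: vr[B=5120/423 G=2560/263] → run G
t=34: vr[B=5120/423 G=3072/263] → run G
t=35: vr[B=5120/423] → run B
t=36: (idle)
t=37: (idle)
t=38: (idle)
t=39: (idle)
t=40: (idle)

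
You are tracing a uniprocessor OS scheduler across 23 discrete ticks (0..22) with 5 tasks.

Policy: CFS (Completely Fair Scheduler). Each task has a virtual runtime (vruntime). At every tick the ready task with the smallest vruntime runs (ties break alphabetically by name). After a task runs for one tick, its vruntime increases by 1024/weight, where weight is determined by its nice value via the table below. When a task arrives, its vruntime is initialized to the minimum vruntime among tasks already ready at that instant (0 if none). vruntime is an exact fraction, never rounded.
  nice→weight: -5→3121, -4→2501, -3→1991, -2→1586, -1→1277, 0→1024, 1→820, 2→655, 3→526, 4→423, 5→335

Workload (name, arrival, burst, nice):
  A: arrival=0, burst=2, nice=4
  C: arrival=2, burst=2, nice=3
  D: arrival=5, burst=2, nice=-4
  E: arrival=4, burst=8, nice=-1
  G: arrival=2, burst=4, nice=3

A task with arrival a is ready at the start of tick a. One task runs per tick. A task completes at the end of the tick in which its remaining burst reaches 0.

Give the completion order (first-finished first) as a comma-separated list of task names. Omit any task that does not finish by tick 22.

completion order = A, C, D, G, E

t=0: vr[A=0] → run A
t=1: vr[A=1024/423] → run A
t=2: vr[C=0 G=0] → run C
t=3: vr[C=512/263 G=0] → run G
t=4: vr[C=512/263 E=512/263 G=512/263] → run C
t=5: vr[D=512/263 E=512/263 G=512/263] → run D
t=6: vr[D=1549824/657763 E=512/263 G=512/263] → run E
t=7: vr[D=1549824/657763 E=923136/335851 G=512/263] → run G
t=8: vr[D=1549824/657763 E=923136/335851 G=1024/263] → run D
t=9: vr[E=923136/335851 G=1024/263] → run E
t=10: vr[E=1192448/335851 G=1024/263] → run E
t=11: vr[E=1461760/335851 G=1024/263] → run G
t=12: vr[E=1461760/335851 G=1536/263] → run E
t=13: vr[E=1731072/335851 G=1536/263] → run E
t=14: vr[E=2000384/335851 G=1536/263] → run G
t=15: vr[E=2000384/335851] → run E
t=16: vr[E=2269696/335851] → run E
t=17: vr[E=2539008/335851] → run E
t=18: (idle)
t=19: (idle)
t=20: (idle)
t=21: (idle)
t=22: (idle)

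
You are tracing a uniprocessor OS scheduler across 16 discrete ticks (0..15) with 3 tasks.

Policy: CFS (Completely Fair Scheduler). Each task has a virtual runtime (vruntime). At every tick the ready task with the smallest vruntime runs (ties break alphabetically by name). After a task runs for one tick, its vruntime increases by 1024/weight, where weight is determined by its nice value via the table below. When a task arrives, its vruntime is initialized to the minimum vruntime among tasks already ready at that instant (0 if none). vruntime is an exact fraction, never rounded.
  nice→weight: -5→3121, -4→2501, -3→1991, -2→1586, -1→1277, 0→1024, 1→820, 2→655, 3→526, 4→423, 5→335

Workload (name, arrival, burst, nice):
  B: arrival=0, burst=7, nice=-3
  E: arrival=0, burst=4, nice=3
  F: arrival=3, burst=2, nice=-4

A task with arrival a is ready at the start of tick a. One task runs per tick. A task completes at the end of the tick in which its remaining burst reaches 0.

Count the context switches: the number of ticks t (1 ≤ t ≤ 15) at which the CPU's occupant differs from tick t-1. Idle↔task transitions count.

t=0: vr[B=0 E=0] → run B
t=1: vr[B=1024/1991 E=0] → run E
t=2: vr[B=1024/1991 E=512/263] → run B
t=3: vr[B=2048/1991 E=512/263 F=2048/1991] → run B
t=4: vr[B=3072/1991 E=512/263 F=2048/1991] → run F
t=5: vr[B=3072/1991 E=512/263 F=7160832/4979491] → run F
t=6: vr[B=3072/1991 E=512/263] → run B
t=7: vr[B=4096/1991 E=512/263] → run E
t=8: vr[B=4096/1991 E=1024/263] → run B
t=9: vr[B=5120/1991 E=1024/263] → run B
t=10: vr[B=6144/1991 E=1024/263] → run B
t=11: vr[E=1024/263] → run E
t=12: vr[E=1536/263] → run E
t=13: (idle)
t=14: (idle)
t=15: (idle)

context switches = 8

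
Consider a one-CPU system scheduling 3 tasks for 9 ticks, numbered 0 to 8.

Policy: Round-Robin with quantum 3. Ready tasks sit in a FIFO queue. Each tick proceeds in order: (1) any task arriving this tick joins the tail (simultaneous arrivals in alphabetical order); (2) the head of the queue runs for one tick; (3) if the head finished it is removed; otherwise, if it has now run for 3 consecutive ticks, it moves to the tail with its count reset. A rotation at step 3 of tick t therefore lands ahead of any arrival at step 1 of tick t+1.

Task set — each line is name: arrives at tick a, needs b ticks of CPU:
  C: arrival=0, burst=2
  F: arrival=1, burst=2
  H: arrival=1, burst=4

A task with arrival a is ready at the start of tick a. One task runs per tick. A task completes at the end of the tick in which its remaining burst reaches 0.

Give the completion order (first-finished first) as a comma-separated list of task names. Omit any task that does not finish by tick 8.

completion order = C, F, H

t=0: queue=[C] q_used=0 → run C
t=1: queue=[C,F,H] q_used=1 → run C
t=2: queue=[F,H] q_used=0 → run F
t=3: queue=[F,H] q_used=1 → run F
t=4: queue=[H] q_used=0 → run H
t=5: queue=[H] q_used=1 → run H
t=6: queue=[H] q_used=2 → run H
t=7: queue=[H] q_used=0 → run H
t=8: (idle)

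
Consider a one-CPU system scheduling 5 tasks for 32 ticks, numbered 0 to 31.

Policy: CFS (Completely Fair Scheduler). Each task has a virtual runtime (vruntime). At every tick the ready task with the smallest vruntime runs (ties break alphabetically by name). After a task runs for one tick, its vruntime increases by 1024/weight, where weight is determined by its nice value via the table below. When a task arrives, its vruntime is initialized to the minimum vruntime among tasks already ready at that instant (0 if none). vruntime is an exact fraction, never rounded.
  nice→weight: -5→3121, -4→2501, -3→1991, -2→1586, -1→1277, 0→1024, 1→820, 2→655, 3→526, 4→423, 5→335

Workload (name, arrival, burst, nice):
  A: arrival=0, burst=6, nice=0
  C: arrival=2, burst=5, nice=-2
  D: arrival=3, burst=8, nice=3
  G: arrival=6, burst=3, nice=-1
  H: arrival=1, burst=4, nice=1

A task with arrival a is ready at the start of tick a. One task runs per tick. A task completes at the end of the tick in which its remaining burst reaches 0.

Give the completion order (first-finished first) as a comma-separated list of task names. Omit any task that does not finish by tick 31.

completion order = C, G, H, A, D

t=0: vr[A=0] → run A
t=1: vr[A=1 H=1] → run A
t=2: vr[A=2 C=1 H=1] → run C
t=3: vr[A=2 C=1305/793 D=1 H=1] → run D
t=4: vr[A=2 C=1305/793 D=775/263 H=1] → run H
t=5: vr[A=2 C=1305/793 D=775/263 H=461/205] → run C
t=6: vr[A=2 C=1817/793 D=775/263 G=2 H=461/205] → run A
t=7: vr[A=3 C=1817/793 D=775/263 G=2 H=461/205] → run G
t=8: vr[A=3 C=1817/793 D=775/263 G=3578/1277 H=461/205] → run H
t=9: vr[A=3 C=1817/793 D=775/263 G=3578/1277 H=717/205] → run C
t=10: vr[A=3 C=2329/793 D=775/263 G=3578/1277 H=717/205] → run G
t=11: vr[A=3 C=2329/793 D=775/263 G=4602/1277 H=717/205] → run C
t=12: vr[A=3 C=2841/793 D=775/263 G=4602/1277 H=717/205] → run D
t=13: vr[A=3 C=2841/793 D=1287/263 G=4602/1277 H=717/205] → run A
t=14: vr[A=4 C=2841/793 D=1287/263 G=4602/1277 H=717/205] → run H
t=15: vr[A=4 C=2841/793 D=1287/263 G=4602/1277 H=973/205] → run C
t=16: vr[A=4 D=1287/263 G=4602/1277 H=973/205] → run G
t=17: vr[A=4 D=1287/263 H=973/205] → run A
t=18: vr[A=5 D=1287/263 H=973/205] → run H
t=19: vr[A=5 D=1287/263] → run D
t=20: vr[A=5 D=1799/263] → run A
t=21: vr[D=1799/263] → run D
t=22: vr[D=2311/263] → run D
t=23: vr[D=2823/263] → run D
t=24: vr[D=3335/263] → run D
t=25: vr[D=3847/263] → run D
t=26: (idle)
t=27: (idle)
t=28: (idle)
t=29: (idle)
t=30: (idle)
t=31: (idle)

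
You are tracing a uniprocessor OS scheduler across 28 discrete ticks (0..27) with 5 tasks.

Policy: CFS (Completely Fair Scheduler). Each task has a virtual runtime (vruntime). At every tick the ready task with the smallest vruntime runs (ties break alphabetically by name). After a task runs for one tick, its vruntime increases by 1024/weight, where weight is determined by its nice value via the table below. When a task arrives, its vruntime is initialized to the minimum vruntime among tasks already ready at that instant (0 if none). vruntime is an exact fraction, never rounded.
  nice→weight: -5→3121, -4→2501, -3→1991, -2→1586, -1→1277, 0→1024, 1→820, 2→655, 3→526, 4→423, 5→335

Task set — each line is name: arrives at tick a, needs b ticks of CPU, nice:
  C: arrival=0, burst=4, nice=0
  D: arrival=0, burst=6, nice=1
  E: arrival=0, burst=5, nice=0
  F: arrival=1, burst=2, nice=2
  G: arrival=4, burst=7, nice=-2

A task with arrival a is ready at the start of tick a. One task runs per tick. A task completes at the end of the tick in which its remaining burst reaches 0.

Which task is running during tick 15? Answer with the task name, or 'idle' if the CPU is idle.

running at tick 15 = C

t=0: vr[C=0 D=0 E=0] → run C
t=1: vr[C=1 D=0 E=0 F=0] → run D
t=2: vr[C=1 D=256/205 E=0 F=0] → run E
t=3: vr[C=1 D=256/205 E=1 F=0] → run F
t=4: vr[C=1 D=256/205 E=1 F=1024/655 G=1] → run C
t=5: vr[C=2 D=256/205 E=1 F=1024/655 G=1] → run E
t=6: vr[C=2 D=256/205 E=2 F=1024/655 G=1] → run G
t=7: vr[C=2 D=256/205 E=2 F=1024/655 G=1305/793] → run D
t=8: vr[C=2 D=512/205 E=2 F=1024/655 G=1305/793] → run F
t=9: vr[C=2 D=512/205 E=2 G=1305/793] → run G
t=10: vr[C=2 D=512/205 E=2 G=1817/793] → run C
t=11: vr[C=3 D=512/205 E=2 G=1817/793] → run E
t=12: vr[C=3 D=512/205 E=3 G=1817/793] → run G
t=13: vr[C=3 D=512/205 E=3 G=2329/793] → run D
t=14: vr[C=3 D=768/205 E=3 G=2329/793] → run G
t=15: vr[C=3 D=768/205 E=3 G=2841/793] → run C
t=16: vr[D=768/205 E=3 G=2841/793] → run E
t=17: vr[D=768/205 E=4 G=2841/793] → run G
t=18: vr[D=768/205 E=4 G=3353/793] → run D
t=19: vr[D=1024/205 E=4 G=3353/793] → run E
t=20: vr[D=1024/205 G=3353/793] → run G
t=21: vr[D=1024/205 G=3865/793] → run G
t=22: vr[D=1024/205] → run D
t=23: vr[D=256/41] → run D
t=24: (idle)
t=25: (idle)
t=26: (idle)
t=27: (idle)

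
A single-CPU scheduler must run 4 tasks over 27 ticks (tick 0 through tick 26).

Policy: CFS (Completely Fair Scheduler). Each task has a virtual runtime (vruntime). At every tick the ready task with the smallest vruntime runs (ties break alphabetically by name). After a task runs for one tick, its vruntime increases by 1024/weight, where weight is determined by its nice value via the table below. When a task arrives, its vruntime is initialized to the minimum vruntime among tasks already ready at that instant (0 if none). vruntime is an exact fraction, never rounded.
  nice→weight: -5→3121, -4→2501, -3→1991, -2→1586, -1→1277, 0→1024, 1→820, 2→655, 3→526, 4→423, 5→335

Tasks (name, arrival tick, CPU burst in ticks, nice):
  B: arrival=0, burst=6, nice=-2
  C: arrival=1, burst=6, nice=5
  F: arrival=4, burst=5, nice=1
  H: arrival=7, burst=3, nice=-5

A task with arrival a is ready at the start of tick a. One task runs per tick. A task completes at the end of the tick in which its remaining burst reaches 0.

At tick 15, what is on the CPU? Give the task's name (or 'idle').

running at tick 15 = C

t=0: vr[B=0] → run B
t=1: vr[B=512/793 C=512/793] → run B
t=2: vr[B=1024/793 C=512/793] → run C
t=3: vr[B=1024/793 C=983552/265655] → run B
t=4: vr[B=1536/793 C=983552/265655 F=1536/793] → run B
t=5: vr[B=2048/793 C=983552/265655 F=1536/793] → run F
t=6: vr[B=2048/793 C=983552/265655 F=517888/162565] → run B
t=7: vr[B=2560/793 C=983552/265655 F=517888/162565 H=517888/162565] → run F
t=8: vr[B=2560/793 C=983552/265655 F=720896/162565 H=517888/162565] → run H
t=9: vr[B=2560/793 C=983552/265655 F=720896/162565 H=1782795008/507365365] → run B
t=10: vr[C=983552/265655 F=720896/162565 H=1782795008/507365365] → run H
t=11: vr[C=983552/265655 F=720896/162565 H=1949261568/507365365] → run C
t=12: vr[C=1795584/265655 F=720896/162565 H=1949261568/507365365] → run H
t=13: vr[C=1795584/265655 F=720896/162565] → run F
t=14: vr[C=1795584/265655 F=923904/162565] → run F
t=15: vr[C=1795584/265655 F=1126912/162565] → run C
t=16: vr[C=2607616/265655 F=1126912/162565] → run F
t=17: vr[C=2607616/265655] → run C
t=18: vr[C=3419648/265655] → run C
t=19: vr[C=846336/53131] → run C
t=20: (idle)
t=21: (idle)
t=22: (idle)
t=23: (idle)
t=24: (idle)
t=25: (idle)
t=26: (idle)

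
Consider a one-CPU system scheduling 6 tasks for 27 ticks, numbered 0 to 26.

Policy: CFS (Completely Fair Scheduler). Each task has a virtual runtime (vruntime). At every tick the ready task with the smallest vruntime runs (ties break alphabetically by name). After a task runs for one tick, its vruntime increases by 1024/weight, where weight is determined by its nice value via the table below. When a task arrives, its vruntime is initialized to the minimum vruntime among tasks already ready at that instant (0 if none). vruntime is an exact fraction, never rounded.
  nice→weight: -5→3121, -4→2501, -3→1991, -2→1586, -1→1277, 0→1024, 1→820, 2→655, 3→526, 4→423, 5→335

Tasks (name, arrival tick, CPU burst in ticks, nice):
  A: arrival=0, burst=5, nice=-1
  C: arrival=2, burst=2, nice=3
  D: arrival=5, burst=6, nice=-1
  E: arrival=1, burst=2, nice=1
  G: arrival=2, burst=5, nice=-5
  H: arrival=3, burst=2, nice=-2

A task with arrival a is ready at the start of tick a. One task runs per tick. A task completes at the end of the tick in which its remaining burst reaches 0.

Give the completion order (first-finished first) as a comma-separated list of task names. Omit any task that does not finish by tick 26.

t=0: vr[A=0] → run A
t=1: vr[A=1024/1277 E=1024/1277] → run A
t=2: vr[A=2048/1277 C=1024/1277 E=1024/1277 G=1024/1277] → run C
t=3: vr[A=2048/1277 C=923136/335851 E=1024/1277 G=1024/1277 H=1024/1277] → run E
t=4: vr[A=2048/1277 C=923136/335851 E=536832/261785 G=1024/1277 H=1024/1277] → run G
t=5: vr[A=2048/1277 C=923136/335851 D=1024/1277 E=536832/261785 G=4503552/3985517 H=1024/1277] → run D
t=6: vr[A=2048/1277 C=923136/335851 D=2048/1277 E=536832/261785 G=4503552/3985517 H=1024/1277] → run H
t=7: vr[A=2048/1277 C=923136/335851 D=2048/1277 E=536832/261785 G=4503552/3985517 H=1465856/1012661] → run G
t=8: vr[A=2048/1277 C=923136/335851 D=2048/1277 E=536832/261785 G=5811200/3985517 H=1465856/1012661] → run H
t=9: vr[A=2048/1277 C=923136/335851 D=2048/1277 E=536832/261785 G=5811200/3985517] → run G
t=10: vr[A=2048/1277 C=923136/335851 D=2048/1277 E=536832/261785 G=7118848/3985517] → run A
t=11: vr[A=3072/1277 C=923136/335851 D=2048/1277 E=536832/261785 G=7118848/3985517] → run D
t=12: vr[A=3072/1277 C=923136/335851 D=3072/1277 E=536832/261785 G=7118848/3985517] → run G
t=13: vr[A=3072/1277 C=923136/335851 D=3072/1277 E=536832/261785 G=8426496/3985517] → run E
t=14: vr[A=3072/1277 C=923136/335851 D=3072/1277 G=8426496/3985517] → run G
t=15: vr[A=3072/1277 C=923136/335851 D=3072/1277] → run A
t=16: vr[A=4096/1277 C=923136/335851 D=3072/1277] → run D
t=17: vr[A=4096/1277 C=923136/335851 D=4096/1277] → run C
t=18: vr[A=4096/1277 D=4096/1277] → run A
t=19: vr[D=4096/1277] → run D
t=20: vr[D=5120/1277] → run D
t=21: vr[D=6144/1277] → run D
t=22: (idle)
t=23: (idle)
t=24: (idle)
t=25: (idle)
t=26: (idle)

completion order = H, E, G, C, A, D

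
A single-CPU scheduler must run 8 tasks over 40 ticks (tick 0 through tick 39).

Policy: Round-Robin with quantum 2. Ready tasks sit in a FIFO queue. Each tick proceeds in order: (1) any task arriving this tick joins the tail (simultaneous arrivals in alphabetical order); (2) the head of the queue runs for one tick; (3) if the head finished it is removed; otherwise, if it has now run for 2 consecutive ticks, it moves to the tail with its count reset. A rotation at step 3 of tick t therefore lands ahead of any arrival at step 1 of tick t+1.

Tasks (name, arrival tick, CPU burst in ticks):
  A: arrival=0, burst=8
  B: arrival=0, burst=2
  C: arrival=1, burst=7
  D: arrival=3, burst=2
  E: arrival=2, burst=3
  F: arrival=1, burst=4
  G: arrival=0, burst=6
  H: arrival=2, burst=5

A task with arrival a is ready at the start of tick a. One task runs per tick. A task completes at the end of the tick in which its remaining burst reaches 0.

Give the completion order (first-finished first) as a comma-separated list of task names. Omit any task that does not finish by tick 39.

t=0: queue=[A,B,G] q_used=0 → run A
t=1: queue=[A,B,G,C,F] q_used=1 → run A
t=2: queue=[B,G,C,F,A,E,H] q_used=0 → run B
t=3: queue=[B,G,C,F,A,E,H,D] q_used=1 → run B
t=4: queue=[G,C,F,A,E,H,D] q_used=0 → run G
t=5: queue=[G,C,F,A,E,H,D] q_used=1 → run G
t=6: queue=[C,F,A,E,H,D,G] q_used=0 → run C
t=7: queue=[C,F,A,E,H,D,G] q_used=1 → run C
t=8: queue=[F,A,E,H,D,G,C] q_used=0 → run F
t=9: queue=[F,A,E,H,D,G,C] q_used=1 → run F
t=10: queue=[A,E,H,D,G,C,F] q_used=0 → run A
t=11: queue=[A,E,H,D,G,C,F] q_used=1 → run A
t=12: queue=[E,H,D,G,C,F,A] q_used=0 → run E
t=13: queue=[E,H,D,G,C,F,A] q_used=1 → run E
t=14: queue=[H,D,G,C,F,A,E] q_used=0 → run H
t=15: queue=[H,D,G,C,F,A,E] q_used=1 → run H
t=16: queue=[D,G,C,F,A,E,H] q_used=0 → run D
t=17: queue=[D,G,C,F,A,E,H] q_used=1 → run D
t=18: queue=[G,C,F,A,E,H] q_used=0 → run G
t=19: queue=[G,C,F,A,E,H] q_used=1 → run G
t=20: queue=[C,F,A,E,H,G] q_used=0 → run C
t=21: queue=[C,F,A,E,H,G] q_used=1 → run C
t=22: queue=[F,A,E,H,G,C] q_used=0 → run F
t=23: queue=[F,A,E,H,G,C] q_used=1 → run F
t=24: queue=[A,E,H,G,C] q_used=0 → run A
t=25: queue=[A,E,H,G,C] q_used=1 → run A
t=26: queue=[E,H,G,C,A] q_used=0 → run E
t=27: queue=[H,G,C,A] q_used=0 → run H
t=28: queue=[H,G,C,A] q_used=1 → run H
t=29: queue=[G,C,A,H] q_used=0 → run G
t=30: queue=[G,C,A,H] q_used=1 → run G
t=31: queue=[C,A,H] q_used=0 → run C
t=32: queue=[C,A,H] q_used=1 → run C
t=33: queue=[A,H,C] q_used=0 → run A
t=34: queue=[A,H,C] q_used=1 → run A
t=35: queue=[H,C] q_used=0 → run H
t=36: queue=[C] q_used=0 → run C
t=37: (idle)
t=38: (idle)
t=39: (idle)

completion order = B, D, F, E, G, A, H, C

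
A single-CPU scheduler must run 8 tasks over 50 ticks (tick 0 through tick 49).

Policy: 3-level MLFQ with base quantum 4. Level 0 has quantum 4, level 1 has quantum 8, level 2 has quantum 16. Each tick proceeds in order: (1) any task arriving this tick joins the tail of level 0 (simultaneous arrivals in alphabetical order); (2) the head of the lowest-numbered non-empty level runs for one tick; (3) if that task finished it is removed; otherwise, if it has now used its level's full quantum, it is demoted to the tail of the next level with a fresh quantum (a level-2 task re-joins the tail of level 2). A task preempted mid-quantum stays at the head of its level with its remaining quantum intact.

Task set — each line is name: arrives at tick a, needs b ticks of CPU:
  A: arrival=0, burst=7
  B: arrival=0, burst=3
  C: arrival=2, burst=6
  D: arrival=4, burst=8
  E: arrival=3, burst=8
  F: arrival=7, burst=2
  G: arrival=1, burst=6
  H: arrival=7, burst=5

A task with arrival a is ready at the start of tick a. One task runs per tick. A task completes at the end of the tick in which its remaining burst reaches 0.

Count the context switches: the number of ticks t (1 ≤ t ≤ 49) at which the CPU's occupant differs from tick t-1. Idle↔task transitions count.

context switches = 14

t=0: L0/L1/L2 = AB/-/- → run A
t=1: L0/L1/L2 = ABG/-/- → run A
t=2: L0/L1/L2 = ABGC/-/- → run A
t=3: L0/L1/L2 = ABGCE/-/- → run A
t=4: L0/L1/L2 = BGCED/A/- → run B
t=5: L0/L1/L2 = BGCED/A/- → run B
t=6: L0/L1/L2 = BGCED/A/- → run B
t=7: L0/L1/L2 = GCEDFH/A/- → run G
t=8: L0/L1/L2 = GCEDFH/A/- → run G
t=9: L0/L1/L2 = GCEDFH/A/- → run G
t=10: L0/L1/L2 = GCEDFH/A/- → run G
t=11: L0/L1/L2 = CEDFH/AG/- → run C
t=12: L0/L1/L2 = CEDFH/AG/- → run C
t=13: L0/L1/L2 = CEDFH/AG/- → run C
t=14: L0/L1/L2 = CEDFH/AG/- → run C
t=15: L0/L1/L2 = EDFH/AGC/- → run E
t=16: L0/L1/L2 = EDFH/AGC/- → run E
t=17: L0/L1/L2 = EDFH/AGC/- → run E
t=18: L0/L1/L2 = EDFH/AGC/- → run E
t=19: L0/L1/L2 = DFH/AGCE/- → run D
t=20: L0/L1/L2 = DFH/AGCE/- → run D
t=21: L0/L1/L2 = DFH/AGCE/- → run D
t=22: L0/L1/L2 = DFH/AGCE/- → run D
t=23: L0/L1/L2 = FH/AGCED/- → run F
t=24: L0/L1/L2 = FH/AGCED/- → run F
t=25: L0/L1/L2 = H/AGCED/- → run H
t=26: L0/L1/L2 = H/AGCED/- → run H
t=27: L0/L1/L2 = H/AGCED/- → run H
t=28: L0/L1/L2 = H/AGCED/- → run H
t=29: L0/L1/L2 = -/AGCEDH/- → run A
t=30: L0/L1/L2 = -/AGCEDH/- → run A
t=31: L0/L1/L2 = -/AGCEDH/- → run A
t=32: L0/L1/L2 = -/GCEDH/- → run G
t=33: L0/L1/L2 = -/GCEDH/- → run G
t=34: L0/L1/L2 = -/CEDH/- → run C
t=35: L0/L1/L2 = -/CEDH/- → run C
t=36: L0/L1/L2 = -/EDH/- → run E
t=37: L0/L1/L2 = -/EDH/- → run E
t=38: L0/L1/L2 = -/EDH/- → run E
t=39: L0/L1/L2 = -/EDH/- → run E
t=40: L0/L1/L2 = -/DH/- → run D
t=41: L0/L1/L2 = -/DH/- → run D
t=42: L0/L1/L2 = -/DH/- → run D
t=43: L0/L1/L2 = -/DH/- → run D
t=44: L0/L1/L2 = -/H/- → run H
t=45: (idle)
t=46: (idle)
t=47: (idle)
t=48: (idle)
t=49: (idle)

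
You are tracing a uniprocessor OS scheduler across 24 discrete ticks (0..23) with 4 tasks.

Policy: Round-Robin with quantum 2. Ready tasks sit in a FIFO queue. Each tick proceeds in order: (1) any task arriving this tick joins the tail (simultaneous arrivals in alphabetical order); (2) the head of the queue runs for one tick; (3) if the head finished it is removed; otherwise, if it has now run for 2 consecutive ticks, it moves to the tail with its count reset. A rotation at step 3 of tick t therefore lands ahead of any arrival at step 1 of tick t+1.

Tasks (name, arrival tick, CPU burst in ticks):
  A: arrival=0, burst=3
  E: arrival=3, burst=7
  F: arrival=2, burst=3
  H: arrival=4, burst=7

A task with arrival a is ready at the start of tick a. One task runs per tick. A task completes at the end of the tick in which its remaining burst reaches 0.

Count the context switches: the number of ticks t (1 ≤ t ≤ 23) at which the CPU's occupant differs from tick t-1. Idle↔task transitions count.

context switches = 11

t=0: queue=[A] q_used=0 → run A
t=1: queue=[A] q_used=1 → run A
t=2: queue=[A,F] q_used=0 → run A
t=3: queue=[F,E] q_used=0 → run F
t=4: queue=[F,E,H] q_used=1 → run F
t=5: queue=[E,H,F] q_used=0 → run E
t=6: queue=[E,H,F] q_used=1 → run E
t=7: queue=[H,F,E] q_used=0 → run H
t=8: queue=[H,F,E] q_used=1 → run H
t=9: queue=[F,E,H] q_used=0 → run F
t=10: queue=[E,H] q_used=0 → run E
t=11: queue=[E,H] q_used=1 → run E
t=12: queue=[H,E] q_used=0 → run H
t=13: queue=[H,E] q_used=1 → run H
t=14: queue=[E,H] q_used=0 → run E
t=15: queue=[E,H] q_used=1 → run E
t=16: queue=[H,E] q_used=0 → run H
t=17: queue=[H,E] q_used=1 → run H
t=18: queue=[E,H] q_used=0 → run E
t=19: queue=[H] q_used=0 → run H
t=20: (idle)
t=21: (idle)
t=22: (idle)
t=23: (idle)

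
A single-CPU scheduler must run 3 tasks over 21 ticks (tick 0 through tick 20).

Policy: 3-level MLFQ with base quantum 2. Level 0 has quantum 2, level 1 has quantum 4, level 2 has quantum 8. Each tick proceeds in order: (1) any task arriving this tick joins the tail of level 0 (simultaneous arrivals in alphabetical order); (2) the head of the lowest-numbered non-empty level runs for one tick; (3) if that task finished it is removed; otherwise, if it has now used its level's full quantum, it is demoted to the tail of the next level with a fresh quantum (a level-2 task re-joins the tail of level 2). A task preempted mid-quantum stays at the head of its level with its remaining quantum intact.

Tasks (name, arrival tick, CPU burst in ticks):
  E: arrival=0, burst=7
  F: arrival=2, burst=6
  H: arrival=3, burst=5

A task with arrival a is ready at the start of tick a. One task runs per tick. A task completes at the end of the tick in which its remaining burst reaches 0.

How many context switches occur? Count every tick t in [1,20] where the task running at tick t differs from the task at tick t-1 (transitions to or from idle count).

t=0: L0/L1/L2 = E/-/- → run E
t=1: L0/L1/L2 = E/-/- → run E
t=2: L0/L1/L2 = F/E/- → run F
t=3: L0/L1/L2 = FH/E/- → run F
t=4: L0/L1/L2 = H/EF/- → run H
t=5: L0/L1/L2 = H/EF/- → run H
t=6: L0/L1/L2 = -/EFH/- → run E
t=7: L0/L1/L2 = -/EFH/- → run E
t=8: L0/L1/L2 = -/EFH/- → run E
t=9: L0/L1/L2 = -/EFH/- → run E
t=10: L0/L1/L2 = -/FH/E → run F
t=11: L0/L1/L2 = -/FH/E → run F
t=12: L0/L1/L2 = -/FH/E → run F
t=13: L0/L1/L2 = -/FH/E → run F
t=14: L0/L1/L2 = -/H/E → run H
t=15: L0/L1/L2 = -/H/E → run H
t=16: L0/L1/L2 = -/H/E → run H
t=17: L0/L1/L2 = -/-/E → run E
t=18: (idle)
t=19: (idle)
t=20: (idle)

context switches = 7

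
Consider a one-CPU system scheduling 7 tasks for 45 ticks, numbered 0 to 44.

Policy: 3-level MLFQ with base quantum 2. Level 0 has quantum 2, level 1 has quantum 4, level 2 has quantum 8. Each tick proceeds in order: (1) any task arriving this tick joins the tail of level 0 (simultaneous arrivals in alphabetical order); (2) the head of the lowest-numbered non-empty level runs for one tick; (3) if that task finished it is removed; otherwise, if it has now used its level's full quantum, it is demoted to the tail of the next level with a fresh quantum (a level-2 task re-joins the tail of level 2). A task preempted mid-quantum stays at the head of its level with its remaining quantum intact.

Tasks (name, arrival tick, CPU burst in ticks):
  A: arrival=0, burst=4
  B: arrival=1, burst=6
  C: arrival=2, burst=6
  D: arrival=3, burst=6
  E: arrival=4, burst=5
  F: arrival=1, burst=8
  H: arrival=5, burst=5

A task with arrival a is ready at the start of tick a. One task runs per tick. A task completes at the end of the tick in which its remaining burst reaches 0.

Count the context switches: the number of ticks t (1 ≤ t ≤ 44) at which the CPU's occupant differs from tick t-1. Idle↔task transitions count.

t=0: L0/L1/L2 = A/-/- → run A
t=1: L0/L1/L2 = ABF/-/- → run A
t=2: L0/L1/L2 = BFC/A/- → run B
t=3: L0/L1/L2 = BFCD/A/- → run B
t=4: L0/L1/L2 = FCDE/AB/- → run F
t=5: L0/L1/L2 = FCDEH/AB/- → run F
t=6: L0/L1/L2 = CDEH/ABF/- → run C
t=7: L0/L1/L2 = CDEH/ABF/- → run C
t=8: L0/L1/L2 = DEH/ABFC/- → run D
t=9: L0/L1/L2 = DEH/ABFC/- → run D
t=10: L0/L1/L2 = EH/ABFCD/- → run E
t=11: L0/L1/L2 = EH/ABFCD/- → run E
t=12: L0/L1/L2 = H/ABFCDE/- → run H
t=13: L0/L1/L2 = H/ABFCDE/- → run H
t=14: L0/L1/L2 = -/ABFCDEH/- → run A
t=15: L0/L1/L2 = -/ABFCDEH/- → run A
t=16: L0/L1/L2 = -/BFCDEH/- → run B
t=17: L0/L1/L2 = -/BFCDEH/- → run B
t=18: L0/L1/L2 = -/BFCDEH/- → run B
t=19: L0/L1/L2 = -/BFCDEH/- → run B
t=20: L0/L1/L2 = -/FCDEH/- → run F
t=21: L0/L1/L2 = -/FCDEH/- → run F
t=22: L0/L1/L2 = -/FCDEH/- → run F
t=23: L0/L1/L2 = -/FCDEH/- → run F
t=24: L0/L1/L2 = -/CDEH/F → run C
t=25: L0/L1/L2 = -/CDEH/F → run C
t=26: L0/L1/L2 = -/CDEH/F → run C
t=27: L0/L1/L2 = -/CDEH/F → run C
t=28: L0/L1/L2 = -/DEH/F → run D
t=29: L0/L1/L2 = -/DEH/F → run D
t=30: L0/L1/L2 = -/DEH/F → run D
t=31: L0/L1/L2 = -/DEH/F → run D
t=32: L0/L1/L2 = -/EH/F → run E
t=33: L0/L1/L2 = -/EH/F → run E
t=34: L0/L1/L2 = -/EH/F → run E
t=35: L0/L1/L2 = -/H/F → run H
t=36: L0/L1/L2 = -/H/F → run H
t=37: L0/L1/L2 = -/H/F → run H
t=38: L0/L1/L2 = -/-/F → run F
t=39: L0/L1/L2 = -/-/F → run F
t=40: (idle)
t=41: (idle)
t=42: (idle)
t=43: (idle)
t=44: (idle)

context switches = 15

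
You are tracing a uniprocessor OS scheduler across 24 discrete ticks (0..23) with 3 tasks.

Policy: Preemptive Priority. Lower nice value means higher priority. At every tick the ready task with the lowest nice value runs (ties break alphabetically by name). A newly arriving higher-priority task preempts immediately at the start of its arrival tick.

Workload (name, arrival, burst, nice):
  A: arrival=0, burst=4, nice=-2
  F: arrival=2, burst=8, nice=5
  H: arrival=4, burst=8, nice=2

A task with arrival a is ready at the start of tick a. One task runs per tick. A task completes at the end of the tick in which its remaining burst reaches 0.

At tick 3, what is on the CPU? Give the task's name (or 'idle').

t=0: ready={A} → run A
t=1: ready={A} → run A
t=2: ready={A,F} → run A
t=3: ready={A,F} → run A
t=4: ready={F,H} → run H
t=5: ready={F,H} → run H
t=6: ready={F,H} → run H
t=7: ready={F,H} → run H
t=8: ready={F,H} → run H
t=9: ready={F,H} → run H
t=10: ready={F,H} → run H
t=11: ready={F,H} → run H
t=12: ready={F} → run F
t=13: ready={F} → run F
t=14: ready={F} → run F
t=15: ready={F} → run F
t=16: ready={F} → run F
t=17: ready={F} → run F
t=18: ready={F} → run F
t=19: ready={F} → run F
t=20: (idle)
t=21: (idle)
t=22: (idle)
t=23: (idle)

running at tick 3 = A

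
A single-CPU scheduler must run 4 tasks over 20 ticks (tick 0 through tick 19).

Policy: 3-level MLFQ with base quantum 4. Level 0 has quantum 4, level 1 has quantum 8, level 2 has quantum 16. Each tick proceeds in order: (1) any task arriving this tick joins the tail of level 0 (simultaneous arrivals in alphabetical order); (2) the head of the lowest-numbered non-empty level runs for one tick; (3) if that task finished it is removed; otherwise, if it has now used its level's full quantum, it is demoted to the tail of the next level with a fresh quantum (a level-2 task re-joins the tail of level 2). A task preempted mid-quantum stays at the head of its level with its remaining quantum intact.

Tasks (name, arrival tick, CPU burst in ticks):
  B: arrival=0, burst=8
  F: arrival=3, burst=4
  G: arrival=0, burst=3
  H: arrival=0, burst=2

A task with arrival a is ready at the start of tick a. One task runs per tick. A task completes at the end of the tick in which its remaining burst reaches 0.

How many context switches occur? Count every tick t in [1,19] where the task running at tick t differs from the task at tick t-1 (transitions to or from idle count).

context switches = 5

t=0: L0/L1/L2 = BGH/-/- → run B
t=1: L0/L1/L2 = BGH/-/- → run B
t=2: L0/L1/L2 = BGH/-/- → run B
t=3: L0/L1/L2 = BGHF/-/- → run B
t=4: L0/L1/L2 = GHF/B/- → run G
t=5: L0/L1/L2 = GHF/B/- → run G
t=6: L0/L1/L2 = GHF/B/- → run G
t=7: L0/L1/L2 = HF/B/- → run H
t=8: L0/L1/L2 = HF/B/- → run H
t=9: L0/L1/L2 = F/B/- → run F
t=10: L0/L1/L2 = F/B/- → run F
t=11: L0/L1/L2 = F/B/- → run F
t=12: L0/L1/L2 = F/B/- → run F
t=13: L0/L1/L2 = -/B/- → run B
t=14: L0/L1/L2 = -/B/- → run B
t=15: L0/L1/L2 = -/B/- → run B
t=16: L0/L1/L2 = -/B/- → run B
t=17: (idle)
t=18: (idle)
t=19: (idle)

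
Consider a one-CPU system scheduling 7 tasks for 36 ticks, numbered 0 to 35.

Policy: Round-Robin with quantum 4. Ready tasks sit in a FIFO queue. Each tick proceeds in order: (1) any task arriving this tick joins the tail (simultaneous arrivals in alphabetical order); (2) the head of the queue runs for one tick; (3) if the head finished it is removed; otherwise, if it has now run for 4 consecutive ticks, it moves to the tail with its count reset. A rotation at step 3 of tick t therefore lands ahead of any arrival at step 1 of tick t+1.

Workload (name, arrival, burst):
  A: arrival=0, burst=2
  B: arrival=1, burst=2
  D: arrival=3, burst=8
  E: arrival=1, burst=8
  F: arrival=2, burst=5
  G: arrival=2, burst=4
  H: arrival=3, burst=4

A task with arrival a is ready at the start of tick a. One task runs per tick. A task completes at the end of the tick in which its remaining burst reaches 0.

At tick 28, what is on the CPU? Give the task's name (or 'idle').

running at tick 28 = F

t=0: queue=[A] q_used=0 → run A
t=1: queue=[A,B,E] q_used=1 → run A
t=2: queue=[B,E,F,G] q_used=0 → run B
t=3: queue=[B,E,F,G,D,H] q_used=1 → run B
t=4: queue=[E,F,G,D,H] q_used=0 → run E
t=5: queue=[E,F,G,D,H] q_used=1 → run E
t=6: queue=[E,F,G,D,H] q_used=2 → run E
t=7: queue=[E,F,G,D,H] q_used=3 → run E
t=8: queue=[F,G,D,H,E] q_used=0 → run F
t=9: queue=[F,G,D,H,E] q_used=1 → run F
t=10: queue=[F,G,D,H,E] q_used=2 → run F
t=11: queue=[F,G,D,H,E] q_used=3 → run F
t=12: queue=[G,D,H,E,F] q_used=0 → run G
t=13: queue=[G,D,H,E,F] q_used=1 → run G
t=14: queue=[G,D,H,E,F] q_used=2 → run G
t=15: queue=[G,D,H,E,F] q_used=3 → run G
t=16: queue=[D,H,E,F] q_used=0 → run D
t=17: queue=[D,H,E,F] q_used=1 → run D
t=18: queue=[D,H,E,F] q_used=2 → run D
t=19: queue=[D,H,E,F] q_used=3 → run D
t=20: queue=[H,E,F,D] q_used=0 → run H
t=21: queue=[H,E,F,D] q_used=1 → run H
t=22: queue=[H,E,F,D] q_used=2 → run H
t=23: queue=[H,E,F,D] q_used=3 → run H
t=24: queue=[E,F,D] q_used=0 → run E
t=25: queue=[E,F,D] q_used=1 → run E
t=26: queue=[E,F,D] q_used=2 → run E
t=27: queue=[E,F,D] q_used=3 → run E
t=28: queue=[F,D] q_used=0 → run F
t=29: queue=[D] q_used=0 → run D
t=30: queue=[D] q_used=1 → run D
t=31: queue=[D] q_used=2 → run D
t=32: queue=[D] q_used=3 → run D
t=33: (idle)
t=34: (idle)
t=35: (idle)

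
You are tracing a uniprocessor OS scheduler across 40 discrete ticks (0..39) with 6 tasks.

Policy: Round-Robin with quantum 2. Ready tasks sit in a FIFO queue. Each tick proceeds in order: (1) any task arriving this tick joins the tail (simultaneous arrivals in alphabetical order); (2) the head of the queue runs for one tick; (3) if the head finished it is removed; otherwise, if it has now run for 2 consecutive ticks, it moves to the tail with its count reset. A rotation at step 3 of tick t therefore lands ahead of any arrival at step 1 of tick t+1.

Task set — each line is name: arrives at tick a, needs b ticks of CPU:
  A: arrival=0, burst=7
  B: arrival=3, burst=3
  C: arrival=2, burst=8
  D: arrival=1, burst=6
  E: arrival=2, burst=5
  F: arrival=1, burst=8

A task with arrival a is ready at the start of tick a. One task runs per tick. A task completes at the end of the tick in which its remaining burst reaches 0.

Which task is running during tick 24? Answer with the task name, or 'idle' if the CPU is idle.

t=0: queue=[A] q_used=0 → run A
t=1: queue=[A,D,F] q_used=1 → run A
t=2: queue=[D,F,A,C,E] q_used=0 → run D
t=3: queue=[D,F,A,C,E,B] q_used=1 → run D
t=4: queue=[F,A,C,E,B,D] q_used=0 → run F
t=5: queue=[F,A,C,E,B,D] q_used=1 → run F
t=6: queue=[A,C,E,B,D,F] q_used=0 → run A
t=7: queue=[A,C,E,B,D,F] q_used=1 → run A
t=8: queue=[C,E,B,D,F,A] q_used=0 → run C
t=9: queue=[C,E,B,D,F,A] q_used=1 → run C
t=10: queue=[E,B,D,F,A,C] q_used=0 → run E
t=11: queue=[E,B,D,F,A,C] q_used=1 → run E
t=12: queue=[B,D,F,A,C,E] q_used=0 → run B
t=13: queue=[B,D,F,A,C,E] q_used=1 → run B
t=14: queue=[D,F,A,C,E,B] q_used=0 → run D
t=15: queue=[D,F,A,C,E,B] q_used=1 → run D
t=16: queue=[F,A,C,E,B,D] q_used=0 → run F
t=17: queue=[F,A,C,E,B,D] q_used=1 → run F
t=18: queue=[A,C,E,B,D,F] q_used=0 → run A
t=19: queue=[A,C,E,B,D,F] q_used=1 → run A
t=20: queue=[C,E,B,D,F,A] q_used=0 → run C
t=21: queue=[C,E,B,D,F,A] q_used=1 → run C
t=22: queue=[E,B,D,F,A,C] q_used=0 → run E
t=23: queue=[E,B,D,F,A,C] q_used=1 → run E
t=24: queue=[B,D,F,A,C,E] q_used=0 → run B
t=25: queue=[D,F,A,C,E] q_used=0 → run D
t=26: queue=[D,F,A,C,E] q_used=1 → run D
t=27: queue=[F,A,C,E] q_used=0 → run F
t=28: queue=[F,A,C,E] q_used=1 → run F
t=29: queue=[A,C,E,F] q_used=0 → run A
t=30: queue=[C,E,F] q_used=0 → run C
t=31: queue=[C,E,F] q_used=1 → run C
t=32: queue=[E,F,C] q_used=0 → run E
t=33: queue=[F,C] q_used=0 → run F
t=34: queue=[F,C] q_used=1 → run F
t=35: queue=[C] q_used=0 → run C
t=36: queue=[C] q_used=1 → run C
t=37: (idle)
t=38: (idle)
t=39: (idle)

running at tick 24 = B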